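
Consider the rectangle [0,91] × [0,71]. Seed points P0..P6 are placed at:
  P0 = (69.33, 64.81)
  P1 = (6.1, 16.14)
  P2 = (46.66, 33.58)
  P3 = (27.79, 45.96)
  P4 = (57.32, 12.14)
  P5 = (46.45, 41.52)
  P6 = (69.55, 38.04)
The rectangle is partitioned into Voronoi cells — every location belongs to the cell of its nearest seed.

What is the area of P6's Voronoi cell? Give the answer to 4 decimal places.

Area of P6's cell: 1025.1794

1. box [0,91]×[0,71]: [(0, 0) (91, 0) (91, 71) (0, 71)]
2. ⊥bis P6·P0 via (69.44,51.425): [(0, 50.8543) (0, 0) (91, 0) (91, 51.6022)]  |A|=4661.7714
3. ⊥bis P6·P1 via (37.825,27.09): [(29.5389, 51.0971) (47.1752, 0) (91, 0) (91, 51.6022)]  |A|=2705.4238
4. ⊥bis P6·P2 via (58.105,35.81): [(55.0855, 51.307) (65.0824, 0) (91, 0) (91, 51.6022)]  |A|=1591.5114
5. ⊥bis P6·P3 via (48.67,42): [(55.0855, 51.307) (65.0824, 0) (91, 0) (91, 51.6022)]  |A|=1591.5114
6. ⊥bis P6·P4 via (63.435,25.09): [(55.0855, 51.307) (59.8653, 26.7756) (91, 12.0738) (91, 51.6022)]  |A|=1056.5747
7. ⊥bis P6·P5 via (58,39.78): [(59.7423, 51.3453) (57.7085, 37.845) (59.8653, 26.7756) (91, 12.0738) (91, 51.6022)]  |A|=1025.1794
8. canonical 5-gon: [(59.7423, 51.3453) (57.7085, 37.845) (59.8653, 26.7756) (91, 12.0738) (91, 51.6022)]
9. shoelace: 1025.1794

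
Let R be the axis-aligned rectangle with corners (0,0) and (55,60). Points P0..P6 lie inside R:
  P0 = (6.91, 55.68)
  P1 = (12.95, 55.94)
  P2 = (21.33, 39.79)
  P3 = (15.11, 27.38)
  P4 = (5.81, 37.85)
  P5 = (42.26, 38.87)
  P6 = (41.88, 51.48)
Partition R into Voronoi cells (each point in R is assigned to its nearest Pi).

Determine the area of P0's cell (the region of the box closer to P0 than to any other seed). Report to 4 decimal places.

1. box [0,55]×[0,60]: [(0, 0) (55, 0) (55, 60) (0, 60)]
2. ⊥bis P0·P1 via (9.93,55.81): [(0, 0) (12.3324, 0) (9.7496, 60) (0, 60)]  |A|=662.4616
3. ⊥bis P0·P2 via (14.12,47.735): [(0, 34.9213) (10.4221, 44.3792) (9.7496, 60) (0, 60)]  |A|=206.8348
4. ⊥bis P0·P3 via (11.01,41.53): [(0, 38.3398) (5.534, 39.9433) (10.4221, 44.3792) (9.7496, 60) (0, 60)]  |A|=197.3756
5. ⊥bis P0·P4 via (6.36,46.765): [(0, 47.1574) (10.3299, 46.5201) (9.7496, 60) (0, 60)]  |A|=132.0437
6. ⊥bis P0·P5 via (24.585,47.275): [(0, 47.1574) (10.3299, 46.5201) (9.7496, 60) (0, 60)]  |A|=132.0437
7. ⊥bis P0·P6 via (24.395,53.58): [(0, 47.1574) (10.3299, 46.5201) (9.7496, 60) (0, 60)]  |A|=132.0437
8. canonical 4-gon: [(0, 47.1574) (10.3299, 46.5201) (9.7496, 60) (0, 60)]
9. shoelace: 132.0437

Area of P0's cell: 132.0437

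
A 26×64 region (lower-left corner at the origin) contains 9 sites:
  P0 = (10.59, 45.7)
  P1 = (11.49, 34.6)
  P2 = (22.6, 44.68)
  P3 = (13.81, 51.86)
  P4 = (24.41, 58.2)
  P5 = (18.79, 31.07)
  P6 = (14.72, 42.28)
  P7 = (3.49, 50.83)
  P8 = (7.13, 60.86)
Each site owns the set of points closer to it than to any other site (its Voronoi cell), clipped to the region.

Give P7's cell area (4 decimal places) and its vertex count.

Area of P7's cell: 100.4933 (5 vertices)

1. box [0,26]×[0,64]: [(0, 0) (26, 0) (26, 64) (0, 64)]
2. ⊥bis P7·P0 via (7.04,48.265): [(0, 38.5215) (18.4091, 64) (0, 64)]  |A|=234.5177
3. ⊥bis P7·P1 via (7.49,42.715): [(0, 39.0231) (0.5628, 39.3005) (18.4091, 64) (0, 64)]  |A|=234.3766
4. ⊥bis P7·P2 via (13.045,47.755): [(0, 39.0231) (0.5628, 39.3005) (18.1637, 63.6603) (18.273, 64) (0, 64)]  |A|=234.3535
5. ⊥bis P7·P3 via (8.65,51.345): [(0, 39.0231) (0.5628, 39.3005) (8.7247, 50.5966) (7.387, 64) (0, 64)]  |A|=160.5097
6. ⊥bis P7·P4 via (13.95,54.515): [(0, 39.0231) (0.5628, 39.3005) (8.7247, 50.5966) (7.387, 64) (0, 64)]  |A|=160.5097
7. ⊥bis P7·P5 via (11.14,40.95): [(0, 39.0231) (0.5628, 39.3005) (8.7247, 50.5966) (7.387, 64) (0, 64)]  |A|=160.5097
8. ⊥bis P7·P6 via (9.105,46.555): [(0, 39.0231) (0.5628, 39.3005) (8.7247, 50.5966) (7.387, 64) (0, 64)]  |A|=160.5097
9. ⊥bis P7·P8 via (5.31,55.845): [(0, 57.7721) (0, 39.0231) (0.5628, 39.3005) (8.7247, 50.5966) (8.3095, 54.7564)]  |A|=100.4933
10. canonical 5-gon: [(0, 57.7721) (0, 39.0231) (0.5628, 39.3005) (8.7247, 50.5966) (8.3095, 54.7564)]
11. shoelace: 100.4933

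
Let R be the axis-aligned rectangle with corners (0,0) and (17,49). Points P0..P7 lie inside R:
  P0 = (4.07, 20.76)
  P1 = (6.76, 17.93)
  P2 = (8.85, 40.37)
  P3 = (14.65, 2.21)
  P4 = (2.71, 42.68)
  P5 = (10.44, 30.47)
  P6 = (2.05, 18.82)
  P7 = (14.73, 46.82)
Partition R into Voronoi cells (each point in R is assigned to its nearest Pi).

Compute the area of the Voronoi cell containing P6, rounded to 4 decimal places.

Area of P6's cell: 52.3419

1. box [0,17]×[0,49]: [(0, 0) (17, 0) (17, 49) (0, 49)]
2. ⊥bis P6·P0 via (3.06,19.79): [(0, 22.9762) (0, 0) (17, 0) (17, 5.2752)]  |A|=240.1364
3. ⊥bis P6·P1 via (4.405,18.375): [(4.4073, 18.3871) (0, 22.9762) (0, 0) (0.9329, 0)]  |A|=59.2078
4. ⊥bis P6·P2 via (5.45,29.595): [(4.4073, 18.3871) (0, 22.9762) (0, 0) (0.9329, 0)]  |A|=59.2078
5. ⊥bis P6·P3 via (8.35,10.515): [(2.0112, 5.7065) (4.4073, 18.3871) (0, 22.9762) (0, 4.1809)]  |A|=52.3419
6. ⊥bis P6·P4 via (2.38,30.75): [(2.0112, 5.7065) (4.4073, 18.3871) (0, 22.9762) (0, 4.1809)]  |A|=52.3419
7. ⊥bis P6·P5 via (6.245,24.645): [(2.0112, 5.7065) (4.4073, 18.3871) (0, 22.9762) (0, 4.1809)]  |A|=52.3419
8. ⊥bis P6·P7 via (8.39,32.82): [(2.0112, 5.7065) (4.4073, 18.3871) (0, 22.9762) (0, 4.1809)]  |A|=52.3419
9. canonical 4-gon: [(2.0112, 5.7065) (4.4073, 18.3871) (0, 22.9762) (0, 4.1809)]
10. shoelace: 52.3419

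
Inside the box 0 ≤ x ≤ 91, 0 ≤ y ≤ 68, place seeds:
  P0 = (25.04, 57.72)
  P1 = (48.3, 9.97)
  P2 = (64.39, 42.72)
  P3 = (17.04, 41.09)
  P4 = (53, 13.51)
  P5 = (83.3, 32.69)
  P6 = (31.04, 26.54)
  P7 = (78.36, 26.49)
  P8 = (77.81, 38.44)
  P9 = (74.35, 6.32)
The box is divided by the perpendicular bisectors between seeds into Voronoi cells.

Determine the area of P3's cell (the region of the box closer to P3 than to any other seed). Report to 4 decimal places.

Area of P3's cell: 826.4682

1. box [0,91]×[0,68]: [(0, 0) (91, 0) (91, 68) (0, 68)]
2. ⊥bis P3·P0 via (21.04,49.405): [(0, 59.5265) (0, 0) (91, 0) (91, 15.7502)]  |A|=3425.0865
3. ⊥bis P3·P1 via (32.67,25.53): [(44.9753, 37.8907) (0, 59.5265) (0, 0) (7.2543, 0)]  |A|=1476.0477
4. ⊥bis P3·P2 via (40.715,41.905): [(40.991, 33.8884) (40.7838, 39.9071) (0, 59.5265) (0, 0) (7.2543, 0)]  |A|=1463.6427
5. ⊥bis P3·P4 via (35.02,27.3): [(36.9929, 29.8723) (40.9515, 35.0338) (40.7838, 39.9071) (0, 59.5265) (0, 0) (7.2543, 0)]  |A|=1461.2738
6. ⊥bis P3·P5 via (50.17,36.89): [(36.9929, 29.8723) (40.9515, 35.0338) (40.7838, 39.9071) (0, 59.5265) (0, 0) (7.2543, 0)]  |A|=1461.2738
7. ⊥bis P3·P6 via (24.04,33.815): [(33.842, 43.2465) (0, 59.5265) (0, 10.6837)]  |A|=826.4682
8. ⊥bis P3·P7 via (47.7,33.79): [(33.842, 43.2465) (0, 59.5265) (0, 10.6837)]  |A|=826.4682
9. ⊥bis P3·P8 via (47.425,39.765): [(33.842, 43.2465) (0, 59.5265) (0, 10.6837)]  |A|=826.4682
10. ⊥bis P3·P9 via (45.695,23.705): [(33.842, 43.2465) (0, 59.5265) (0, 10.6837)]  |A|=826.4682
11. canonical 3-gon: [(33.842, 43.2465) (0, 59.5265) (0, 10.6837)]
12. shoelace: 826.4682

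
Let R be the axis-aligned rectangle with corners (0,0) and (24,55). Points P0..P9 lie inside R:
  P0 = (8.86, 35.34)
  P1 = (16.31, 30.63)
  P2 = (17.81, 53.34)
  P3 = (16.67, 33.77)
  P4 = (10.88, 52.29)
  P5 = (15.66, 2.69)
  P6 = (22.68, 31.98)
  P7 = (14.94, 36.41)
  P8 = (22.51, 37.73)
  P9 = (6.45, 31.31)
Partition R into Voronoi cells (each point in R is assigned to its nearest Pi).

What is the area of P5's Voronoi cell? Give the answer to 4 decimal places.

1. box [0,24]×[0,55]: [(0, 0) (24, 0) (24, 55) (0, 55)]
2. ⊥bis P5·P0 via (12.26,19.015): [(0, 16.4616) (0, 0) (24, 0) (24, 21.4601)]  |A|=455.0604
3. ⊥bis P5·P1 via (15.985,16.66): [(2.463, 16.9746) (0, 16.4616) (0, 0) (24, 0) (24, 16.4735)]  |A|=401.3627
4. ⊥bis P5·P2 via (16.735,28.015): [(2.463, 16.9746) (0, 16.4616) (0, 0) (24, 0) (24, 16.4735)]  |A|=401.3627
5. ⊥bis P5·P3 via (16.165,18.23): [(2.463, 16.9746) (0, 16.4616) (0, 0) (24, 0) (24, 16.4735)]  |A|=401.3627
6. ⊥bis P5·P4 via (13.27,27.49): [(2.463, 16.9746) (0, 16.4616) (0, 0) (24, 0) (24, 16.4735)]  |A|=401.3627
7. ⊥bis P5·P6 via (19.17,17.335): [(22.6315, 16.5054) (2.463, 16.9746) (0, 16.4616) (0, 0) (24, 0) (24, 16.1774)]  |A|=401.1601
8. ⊥bis P5·P7 via (15.3,19.55): [(22.6315, 16.5054) (2.463, 16.9746) (0, 16.4616) (0, 0) (24, 0) (24, 16.1774)]  |A|=401.1601
9. ⊥bis P5·P8 via (19.085,20.21): [(22.6315, 16.5054) (2.463, 16.9746) (0, 16.4616) (0, 0) (24, 0) (24, 16.1774)]  |A|=401.1601
10. ⊥bis P5·P9 via (11.055,17): [(22.6315, 16.5054) (10.4021, 16.7899) (0, 13.4425) (0, 0) (24, 0) (24, 16.1774)]  |A|=383.1937
11. canonical 6-gon: [(22.6315, 16.5054) (10.4021, 16.7899) (0, 13.4425) (0, 0) (24, 0) (24, 16.1774)]
12. shoelace: 383.1937

Area of P5's cell: 383.1937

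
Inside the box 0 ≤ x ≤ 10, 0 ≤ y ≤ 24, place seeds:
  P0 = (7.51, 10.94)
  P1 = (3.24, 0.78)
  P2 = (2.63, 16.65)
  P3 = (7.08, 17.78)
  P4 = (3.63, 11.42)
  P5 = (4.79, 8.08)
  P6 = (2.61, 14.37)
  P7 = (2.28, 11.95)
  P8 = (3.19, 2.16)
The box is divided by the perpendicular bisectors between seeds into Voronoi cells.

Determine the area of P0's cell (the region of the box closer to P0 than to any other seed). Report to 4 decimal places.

Area of P0's cell: 27.9390

1. box [0,10]×[0,24]: [(0, 0) (10, 0) (10, 24) (0, 24)]
2. ⊥bis P0·P1 via (5.375,5.86): [(0, 8.119) (10, 3.9162) (10, 24) (0, 24)]  |A|=179.824
3. ⊥bis P0·P2 via (5.07,13.795): [(0, 9.462) (0, 8.119) (10, 3.9162) (10, 18.0084)]  |A|=77.1757
4. ⊥bis P0·P3 via (7.295,14.36): [(5.6069, 14.2539) (0, 9.462) (0, 8.119) (10, 3.9162) (10, 14.5301)]  |A|=69.5354
5. ⊥bis P0·P4 via (5.57,11.18): [(5.953, 14.2756) (4.9347, 6.045) (10, 3.9162) (10, 14.5301)]  |A|=43.4061
6. ⊥bis P0·P5 via (6.15,9.51): [(5.953, 14.2756) (5.4462, 10.1793) (10, 5.8485) (10, 14.5301)]  |A|=27.9915
7. ⊥bis P0·P6 via (5.06,12.655): [(6.2056, 14.2915) (5.9011, 13.8566) (5.4462, 10.1793) (10, 5.8485) (10, 14.5301)]  |A|=27.939
8. ⊥bis P0·P7 via (4.895,11.445): [(6.2056, 14.2915) (5.9011, 13.8566) (5.4462, 10.1793) (10, 5.8485) (10, 14.5301)]  |A|=27.939
9. ⊥bis P0·P8 via (5.35,6.55): [(6.2056, 14.2915) (5.9011, 13.8566) (5.4462, 10.1793) (10, 5.8485) (10, 14.5301)]  |A|=27.939
10. canonical 5-gon: [(6.2056, 14.2915) (5.9011, 13.8566) (5.4462, 10.1793) (10, 5.8485) (10, 14.5301)]
11. shoelace: 27.939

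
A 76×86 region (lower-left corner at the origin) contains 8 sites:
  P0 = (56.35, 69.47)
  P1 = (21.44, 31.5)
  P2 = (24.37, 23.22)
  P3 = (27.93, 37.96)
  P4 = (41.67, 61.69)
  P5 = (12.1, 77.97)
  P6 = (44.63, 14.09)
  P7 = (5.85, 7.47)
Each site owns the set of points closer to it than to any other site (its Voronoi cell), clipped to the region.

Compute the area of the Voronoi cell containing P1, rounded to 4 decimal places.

Area of P1's cell: 528.2136

1. box [0,76]×[0,86]: [(0, 0) (76, 0) (76, 86) (0, 86)]
2. ⊥bis P1·P0 via (38.895,50.485): [(0, 0) (76, 0) (76, 16.3703) (0.267, 86) (0, 86)]  |A|=3899.3655
3. ⊥bis P1·P2 via (22.905,27.36): [(0, 19.2547) (52.6129, 37.8726) (0.267, 86) (0, 86)]  |A|=1762.2566
4. ⊥bis P1·P3 via (24.685,34.73): [(0, 59.5296) (0, 19.2547) (29.6464, 29.7455)]  |A|=597.0032
5. ⊥bis P1·P4 via (31.555,46.595): [(0, 59.5296) (0, 19.2547) (29.6464, 29.7455)]  |A|=597.0032
6. ⊥bis P1·P5 via (16.77,54.735): [(6.7726, 52.7256) (0, 51.3644) (0, 19.2547) (29.6464, 29.7455)]  |A|=569.3534
7. ⊥bis P1·P6 via (33.035,22.795): [(6.7726, 52.7256) (0, 51.3644) (0, 19.2547) (29.6464, 29.7455)]  |A|=569.3534
8. ⊥bis P1·P7 via (13.645,19.485): [(6.7726, 52.7256) (0, 51.3644) (0, 28.3375) (9.0589, 22.4603) (29.6464, 29.7455)]  |A|=528.2136
9. canonical 5-gon: [(6.7726, 52.7256) (0, 51.3644) (0, 28.3375) (9.0589, 22.4603) (29.6464, 29.7455)]
10. shoelace: 528.2136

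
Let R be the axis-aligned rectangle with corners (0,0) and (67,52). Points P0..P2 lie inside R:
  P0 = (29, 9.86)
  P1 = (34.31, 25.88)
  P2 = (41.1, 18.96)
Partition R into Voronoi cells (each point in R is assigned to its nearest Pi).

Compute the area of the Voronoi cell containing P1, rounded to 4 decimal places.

1. box [0,67]×[0,52]: [(0, 0) (67, 0) (67, 52) (0, 52)]
2. ⊥bis P1·P0 via (31.655,17.87): [(0, 28.3624) (67, 6.1545) (67, 52) (0, 52)]  |A|=2327.6835
3. ⊥bis P1·P2 via (37.705,22.42): [(0, 28.3624) (32.7111, 17.5199) (67, 51.1647) (67, 52) (0, 52)]  |A|=1556.0099
4. canonical 5-gon: [(0, 28.3624) (32.7111, 17.5199) (67, 51.1647) (67, 52) (0, 52)]
5. shoelace: 1556.0099

Area of P1's cell: 1556.0099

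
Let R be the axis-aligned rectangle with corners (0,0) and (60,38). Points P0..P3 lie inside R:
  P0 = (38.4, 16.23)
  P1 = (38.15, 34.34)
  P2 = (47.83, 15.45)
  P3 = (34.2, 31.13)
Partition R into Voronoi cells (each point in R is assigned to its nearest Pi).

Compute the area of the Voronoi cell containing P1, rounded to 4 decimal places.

Area of P1's cell: 223.8909

1. box [0,60]×[0,38]: [(0, 0) (60, 0) (60, 38) (0, 38)]
2. ⊥bis P1·P0 via (38.275,25.285): [(0, 24.7566) (60, 25.5849) (60, 38) (0, 38)]  |A|=769.7539
3. ⊥bis P1·P2 via (42.99,24.895): [(0, 24.7566) (43.9027, 25.3627) (60, 33.6116) (60, 38) (0, 38)]  |A|=705.1496
4. ⊥bis P1·P3 via (36.175,32.735): [(42.1854, 25.339) (43.9027, 25.3627) (60, 33.6116) (60, 38) (31.8964, 38)]  |A|=223.8909
5. canonical 5-gon: [(42.1854, 25.339) (43.9027, 25.3627) (60, 33.6116) (60, 38) (31.8964, 38)]
6. shoelace: 223.8909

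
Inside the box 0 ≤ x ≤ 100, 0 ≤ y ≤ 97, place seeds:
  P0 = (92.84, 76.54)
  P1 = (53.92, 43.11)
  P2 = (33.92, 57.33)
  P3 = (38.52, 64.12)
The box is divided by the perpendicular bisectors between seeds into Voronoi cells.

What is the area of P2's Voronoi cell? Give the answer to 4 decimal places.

Area of P2's cell: 2201.4612

1. box [0,100]×[0,97]: [(0, 0) (100, 0) (100, 97) (0, 97)]
2. ⊥bis P2·P0 via (63.38,66.935): [(0, 0) (85.2032, 0) (53.5777, 97) (0, 97)]  |A|=6730.8747
3. ⊥bis P2·P1 via (43.92,50.22): [(0, 0) (8.2136, 0) (60.9983, 74.2401) (53.5777, 97) (0, 97)]  |A|=3873.0176
4. ⊥bis P2·P3 via (36.22,60.725): [(0, 85.2628) (0, 0) (8.2136, 0) (46.4577, 53.7893)]  |A|=2201.4612
5. canonical 4-gon: [(0, 85.2628) (0, 0) (8.2136, 0) (46.4577, 53.7893)]
6. shoelace: 2201.4612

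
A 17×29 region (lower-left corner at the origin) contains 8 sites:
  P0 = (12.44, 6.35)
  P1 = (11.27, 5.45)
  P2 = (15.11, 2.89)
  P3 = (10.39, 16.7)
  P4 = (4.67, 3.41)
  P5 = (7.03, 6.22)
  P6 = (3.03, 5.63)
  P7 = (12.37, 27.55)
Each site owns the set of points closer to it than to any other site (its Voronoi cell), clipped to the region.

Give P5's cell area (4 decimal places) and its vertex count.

1. box [0,17]×[0,29]: [(0, 0) (17, 0) (17, 29) (0, 29)]
2. ⊥bis P5·P0 via (9.735,6.285): [(0, 0) (9.886, 0) (9.1892, 29) (0, 29)]  |A|=276.5903
3. ⊥bis P5·P1 via (9.15,5.835): [(0, 0) (8.0903, 0) (9.6762, 8.7325) (9.1892, 29) (0, 29)]  |A|=268.75
4. ⊥bis P5·P2 via (11.07,4.555): [(0, 0) (8.0903, 0) (9.6762, 8.7325) (9.1892, 29) (0, 29)]  |A|=268.75
5. ⊥bis P5·P3 via (8.71,11.46): [(0, 14.2525) (0, 0) (8.0903, 0) (9.6762, 8.7325) (9.6176, 11.169)]  |A|=115.9059
6. ⊥bis P5·P4 via (5.85,4.815): [(0, 14.2525) (0, 9.7282) (8.5526, 2.5452) (9.6762, 8.7325) (9.6176, 11.169)]  |A|=64.0097
7. ⊥bis P5·P6 via (5.03,5.925): [(3.9904, 12.9732) (5.1009, 5.4441) (8.5526, 2.5452) (9.6762, 8.7325) (9.6176, 11.169)]  |A|=38.1589
8. ⊥bis P5·P7 via (9.7,16.885): [(3.9904, 12.9732) (5.1009, 5.4441) (8.5526, 2.5452) (9.6762, 8.7325) (9.6176, 11.169)]  |A|=38.1589
9. canonical 5-gon: [(3.9904, 12.9732) (5.1009, 5.4441) (8.5526, 2.5452) (9.6762, 8.7325) (9.6176, 11.169)]
10. shoelace: 38.1589

Area of P5's cell: 38.1589 (5 vertices)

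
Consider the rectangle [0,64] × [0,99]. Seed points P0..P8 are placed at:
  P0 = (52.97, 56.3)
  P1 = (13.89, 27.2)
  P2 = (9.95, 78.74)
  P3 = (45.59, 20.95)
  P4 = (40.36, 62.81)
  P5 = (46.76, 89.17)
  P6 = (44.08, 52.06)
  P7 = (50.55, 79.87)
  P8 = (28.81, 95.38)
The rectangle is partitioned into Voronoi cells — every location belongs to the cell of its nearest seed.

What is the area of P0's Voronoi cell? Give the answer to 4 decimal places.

1. box [0,64]×[0,99]: [(0, 0) (64, 0) (64, 99) (0, 99)]
2. ⊥bis P0·P1 via (33.43,41.75): [(0, 86.645) (64, 0.6959) (64, 99) (0, 99)]  |A|=3541.0927
3. ⊥bis P0·P2 via (31.46,67.52): [(24.3668, 53.9215) (64, 0.6959) (64, 99) (47.8805, 99)]  |A|=2311.3757
4. ⊥bis P0·P3 via (49.28,38.625): [(24.3668, 53.9215) (33.2678, 41.9679) (64, 35.5519) (64, 99) (47.8805, 99)]  |A|=1775.7735
5. ⊥bis P0·P4 via (46.665,59.555): [(37.1654, 41.1542) (64, 35.5519) (64, 93.1332)]  |A|=772.585
6. ⊥bis P0·P5 via (49.865,72.735): [(53.8588, 73.4895) (37.1654, 41.1542) (64, 35.5519) (64, 75.4055)]  |A|=682.6945
7. ⊥bis P0·P6 via (48.525,54.18): [(53.8588, 73.4895) (46.2993, 58.8466) (56.6807, 37.08) (64, 35.5519) (64, 75.4055)]  |A|=491.4513
8. ⊥bis P0·P7 via (51.76,68.085): [(51.03, 68.01) (46.2993, 58.8466) (56.6807, 37.08) (64, 35.5519) (64, 69.3417)]  |A|=427.0534
9. ⊥bis P0·P8 via (40.89,75.84): [(51.03, 68.01) (46.2993, 58.8466) (56.6807, 37.08) (64, 35.5519) (64, 69.3417)]  |A|=427.0534
10. canonical 5-gon: [(51.03, 68.01) (46.2993, 58.8466) (56.6807, 37.08) (64, 35.5519) (64, 69.3417)]
11. shoelace: 427.0534

Area of P0's cell: 427.0534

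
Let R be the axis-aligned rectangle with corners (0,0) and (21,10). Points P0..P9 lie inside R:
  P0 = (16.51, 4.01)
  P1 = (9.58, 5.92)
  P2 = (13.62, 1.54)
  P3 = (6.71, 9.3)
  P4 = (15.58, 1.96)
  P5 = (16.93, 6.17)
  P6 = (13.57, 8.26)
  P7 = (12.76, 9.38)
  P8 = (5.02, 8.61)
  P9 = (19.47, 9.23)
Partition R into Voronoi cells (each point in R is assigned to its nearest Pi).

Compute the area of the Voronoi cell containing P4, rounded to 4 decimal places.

Area of P4's cell: 14.1046

1. box [0,21]×[0,10]: [(0, 0) (21, 0) (21, 10) (0, 10)]
2. ⊥bis P4·P0 via (16.045,2.985): [(0, 0) (21, 0) (21, 0.7371) (0.5818, 10) (0, 10)]  |A|=115.4345
3. ⊥bis P4·P1 via (12.58,3.94): [(9.9796, 0) (21, 0) (21, 0.7371) (12.8934, 4.4148)]  |A|=27.3141
4. ⊥bis P4·P2 via (14.6,1.75): [(14.975, 0) (21, 0) (21, 0.7371) (14.1513, 3.8441)]  |A|=14.1046
5. ⊥bis P4·P3 via (11.145,5.63): [(14.975, 0) (21, 0) (21, 0.7371) (14.1513, 3.8441)]  |A|=14.1046
6. ⊥bis P4·P5 via (16.255,4.065): [(14.975, 0) (21, 0) (21, 0.7371) (14.1513, 3.8441)]  |A|=14.1046
7. ⊥bis P4·P6 via (14.575,5.11): [(14.975, 0) (21, 0) (21, 0.7371) (14.1513, 3.8441)]  |A|=14.1046
8. ⊥bis P4·P7 via (14.17,5.67): [(14.975, 0) (21, 0) (21, 0.7371) (14.1513, 3.8441)]  |A|=14.1046
9. ⊥bis P4·P8 via (10.3,5.285): [(14.975, 0) (21, 0) (21, 0.7371) (14.1513, 3.8441)]  |A|=14.1046
10. ⊥bis P4·P9 via (17.525,5.595): [(14.975, 0) (21, 0) (21, 0.7371) (14.1513, 3.8441)]  |A|=14.1046
11. canonical 4-gon: [(14.975, 0) (21, 0) (21, 0.7371) (14.1513, 3.8441)]
12. shoelace: 14.1046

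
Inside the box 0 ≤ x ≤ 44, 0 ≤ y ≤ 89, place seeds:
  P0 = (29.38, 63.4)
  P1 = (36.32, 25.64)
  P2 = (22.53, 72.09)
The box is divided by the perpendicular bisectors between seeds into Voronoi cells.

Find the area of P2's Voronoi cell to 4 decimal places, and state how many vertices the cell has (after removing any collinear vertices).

1. box [0,44]×[0,89]: [(0, 0) (44, 0) (44, 89) (0, 89)]
2. ⊥bis P2·P0 via (25.955,67.745): [(0, 47.2857) (44, 81.9692) (44, 89) (0, 89)]  |A|=1072.3934
3. ⊥bis P2·P1 via (29.425,48.865): [(0, 47.2857) (44, 81.9692) (44, 89) (0, 89)]  |A|=1072.3934
4. canonical 4-gon: [(0, 47.2857) (44, 81.9692) (44, 89) (0, 89)]
5. shoelace: 1072.3934

Area of P2's cell: 1072.3934 (4 vertices)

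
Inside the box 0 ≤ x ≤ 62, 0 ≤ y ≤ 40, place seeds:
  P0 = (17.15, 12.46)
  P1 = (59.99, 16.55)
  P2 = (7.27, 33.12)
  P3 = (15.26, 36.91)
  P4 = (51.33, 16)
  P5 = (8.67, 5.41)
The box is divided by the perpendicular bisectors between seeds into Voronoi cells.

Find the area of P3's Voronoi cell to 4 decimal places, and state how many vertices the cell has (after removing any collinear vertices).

Area of P3's cell: 359.8038 (4 vertices)

1. box [0,62]×[0,40]: [(0, 0) (62, 0) (62, 40) (0, 40)]
2. ⊥bis P3·P0 via (16.205,24.685): [(0, 23.4323) (62, 28.225) (62, 40) (0, 40)]  |A|=878.6229
3. ⊥bis P3·P1 via (37.625,26.73): [(0, 23.4323) (37.4414, 26.3266) (43.6652, 40) (0, 40)]  |A|=608.684
4. ⊥bis P3·P2 via (11.265,35.015): [(16.1664, 24.682) (37.4414, 26.3266) (43.6652, 40) (8.9004, 40)]  |A|=406.5964
5. ⊥bis P3·P4 via (33.295,26.455): [(16.1664, 24.682) (33.0225, 25.985) (41.1471, 40) (8.9004, 40)]  |A|=359.8038
6. ⊥bis P3·P5 via (11.965,21.16): [(16.1664, 24.682) (33.0225, 25.985) (41.1471, 40) (8.9004, 40)]  |A|=359.8038
7. canonical 4-gon: [(16.1664, 24.682) (33.0225, 25.985) (41.1471, 40) (8.9004, 40)]
8. shoelace: 359.8038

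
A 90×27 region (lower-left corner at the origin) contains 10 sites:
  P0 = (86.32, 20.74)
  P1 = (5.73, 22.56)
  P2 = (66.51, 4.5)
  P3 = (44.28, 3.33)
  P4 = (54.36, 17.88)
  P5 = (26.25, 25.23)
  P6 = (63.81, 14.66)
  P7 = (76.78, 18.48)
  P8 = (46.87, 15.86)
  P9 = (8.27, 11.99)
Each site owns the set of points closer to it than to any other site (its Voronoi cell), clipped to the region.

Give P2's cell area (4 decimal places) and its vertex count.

1. box [0,90]×[0,27]: [(0, 0) (90, 0) (90, 27) (0, 27)]
2. ⊥bis P2·P0 via (76.415,12.62): [(0, 0) (86.7607, 0) (64.6264, 27) (0, 27)]  |A|=2043.7268
3. ⊥bis P2·P1 via (36.12,13.53): [(32.0997, 0) (86.7607, 0) (64.6264, 27) (40.1224, 27)]  |A|=1068.7275
4. ⊥bis P2·P3 via (55.395,3.915): [(55.6011, 0) (86.7607, 0) (64.6264, 27) (54.18, 27)]  |A|=561.6826
5. ⊥bis P2·P4 via (60.435,11.19): [(55.2595, 6.4902) (55.6011, 0) (86.7607, 0) (70.2676, 20.1187)]  |A|=364.4775
6. ⊥bis P2·P5 via (46.38,14.865): [(55.2595, 6.4902) (55.6011, 0) (86.7607, 0) (70.2676, 20.1187)]  |A|=364.4775
7. ⊥bis P2·P6 via (65.16,9.58): [(55.9736, 7.1387) (55.2595, 6.4902) (55.6011, 0) (86.7607, 0) (76.448, 12.5798)]  |A|=270.4859
8. ⊥bis P2·P7 via (71.645,11.49): [(71.8316, 11.353) (55.9736, 7.1387) (55.2595, 6.4902) (55.6011, 0) (86.7607, 0) (85.9659, 0.9696)]  |A|=237.8488
9. ⊥bis P2·P8 via (56.69,10.18): [(71.8316, 11.353) (55.9736, 7.1387) (55.2595, 6.4902) (55.6011, 0) (86.7607, 0) (85.9659, 0.9696)]  |A|=237.8488
10. ⊥bis P2·P9 via (37.39,8.245): [(71.8316, 11.353) (55.9736, 7.1387) (55.2595, 6.4902) (55.6011, 0) (86.7607, 0) (85.9659, 0.9696)]  |A|=237.8488
11. canonical 6-gon: [(71.8316, 11.353) (55.9736, 7.1387) (55.2595, 6.4902) (55.6011, 0) (86.7607, 0) (85.9659, 0.9696)]
12. shoelace: 237.8488

Area of P2's cell: 237.8488 (6 vertices)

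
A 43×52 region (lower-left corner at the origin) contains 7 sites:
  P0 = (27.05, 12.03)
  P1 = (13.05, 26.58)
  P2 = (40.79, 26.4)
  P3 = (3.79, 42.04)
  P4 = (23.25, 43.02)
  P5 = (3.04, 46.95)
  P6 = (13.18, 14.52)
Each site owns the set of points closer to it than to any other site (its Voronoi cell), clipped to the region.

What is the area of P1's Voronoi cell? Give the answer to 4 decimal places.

Area of P1's cell: 331.9187

1. box [0,43]×[0,52]: [(0, 0) (43, 0) (43, 52) (0, 52)]
2. ⊥bis P1·P0 via (20.05,19.305): [(0, 0.0129) (43, 41.3875) (43, 52) (0, 52)]  |A|=1345.8919
3. ⊥bis P1·P2 via (26.92,26.49): [(0, 0.0129) (26.9162, 25.9117) (27.0855, 52) (0, 52)]  |A|=1052.9565
4. ⊥bis P1·P3 via (8.42,34.31): [(0, 29.2667) (0, 0.0129) (26.9162, 25.9117) (27.0431, 45.4646)]  |A|=657.0596
5. ⊥bis P1·P4 via (18.15,34.8): [(13.7725, 37.516) (0, 29.2667) (0, 0.0129) (26.9162, 25.9117) (26.9385, 29.3473)]  |A|=550.5317
6. ⊥bis P1·P5 via (8.045,36.765): [(13.7725, 37.516) (0, 29.2667) (0, 0.0129) (26.9162, 25.9117) (26.9385, 29.3473)]  |A|=550.5317
7. ⊥bis P1·P6 via (13.115,20.55): [(13.7725, 37.516) (0, 29.2667) (0, 20.4086) (21.4371, 20.6397) (26.9162, 25.9117) (26.9385, 29.3473)]  |A|=331.9187
8. canonical 6-gon: [(13.7725, 37.516) (0, 29.2667) (0, 20.4086) (21.4371, 20.6397) (26.9162, 25.9117) (26.9385, 29.3473)]
9. shoelace: 331.9187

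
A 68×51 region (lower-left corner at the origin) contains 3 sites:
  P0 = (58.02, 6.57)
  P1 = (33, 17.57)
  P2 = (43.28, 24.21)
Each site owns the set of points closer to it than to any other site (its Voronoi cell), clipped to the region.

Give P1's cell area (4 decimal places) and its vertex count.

Area of P1's cell: 1733.1083 (5 vertices)

1. box [0,68]×[0,51]: [(0, 0) (68, 0) (68, 51) (0, 51)]
2. ⊥bis P1·P0 via (45.51,12.07): [(0, 0) (40.2034, 0) (62.6255, 51) (0, 51)]  |A|=2622.1383
3. ⊥bis P1·P2 via (38.14,20.89): [(0, 0) (40.2034, 0) (44.8324, 10.5288) (18.6915, 51) (0, 51)]  |A|=1733.1083
4. canonical 5-gon: [(0, 0) (40.2034, 0) (44.8324, 10.5288) (18.6915, 51) (0, 51)]
5. shoelace: 1733.1083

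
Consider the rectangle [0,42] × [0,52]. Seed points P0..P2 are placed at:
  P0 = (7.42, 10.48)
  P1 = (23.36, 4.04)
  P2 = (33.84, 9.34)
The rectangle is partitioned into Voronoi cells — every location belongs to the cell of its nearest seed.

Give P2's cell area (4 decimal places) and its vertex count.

Area of P2's cell: 948.7067 (5 vertices)

1. box [0,42]×[0,52]: [(0, 0) (42, 0) (42, 52) (0, 52)]
2. ⊥bis P2·P0 via (20.63,9.91): [(20.2024, 0) (42, 0) (42, 52) (22.4461, 52)]  |A|=1075.138
3. ⊥bis P2·P1 via (28.6,6.69): [(21.1285, 21.4638) (31.9833, 0) (42, 0) (42, 52) (22.4461, 52)]  |A|=948.7067
4. canonical 5-gon: [(21.1285, 21.4638) (31.9833, 0) (42, 0) (42, 52) (22.4461, 52)]
5. shoelace: 948.7067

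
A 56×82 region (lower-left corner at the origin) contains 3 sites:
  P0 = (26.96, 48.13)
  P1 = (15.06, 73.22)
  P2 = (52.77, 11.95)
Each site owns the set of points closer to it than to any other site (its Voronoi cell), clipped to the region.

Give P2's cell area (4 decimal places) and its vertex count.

1. box [0,56]×[0,82]: [(0, 0) (56, 0) (56, 82) (0, 82)]
2. ⊥bis P2·P0 via (39.865,30.04): [(0, 1.6012) (0, 0) (56, 0) (56, 41.5503)]  |A|=1208.2434
3. ⊥bis P2·P1 via (33.915,42.585): [(0, 1.6012) (0, 0) (56, 0) (56, 41.5503)]  |A|=1208.2434
4. canonical 4-gon: [(0, 1.6012) (0, 0) (56, 0) (56, 41.5503)]
5. shoelace: 1208.2434

Area of P2's cell: 1208.2434 (4 vertices)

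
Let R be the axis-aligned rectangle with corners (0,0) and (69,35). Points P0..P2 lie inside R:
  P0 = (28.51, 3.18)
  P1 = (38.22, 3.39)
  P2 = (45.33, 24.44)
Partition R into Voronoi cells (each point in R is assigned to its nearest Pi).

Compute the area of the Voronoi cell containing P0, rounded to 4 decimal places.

1. box [0,69]×[0,35]: [(0, 0) (69, 0) (69, 35) (0, 35)]
2. ⊥bis P0·P1 via (33.365,3.285): [(0, 0) (33.436, 0) (32.6791, 35) (0, 35)]  |A|=1157.0149
3. ⊥bis P0·P2 via (36.92,13.81): [(0, 0) (33.436, 0) (33.0715, 16.8547) (10.1364, 35) (0, 35)]  |A|=952.4939
4. canonical 5-gon: [(0, 0) (33.436, 0) (33.0715, 16.8547) (10.1364, 35) (0, 35)]
5. shoelace: 952.4939

Area of P0's cell: 952.4939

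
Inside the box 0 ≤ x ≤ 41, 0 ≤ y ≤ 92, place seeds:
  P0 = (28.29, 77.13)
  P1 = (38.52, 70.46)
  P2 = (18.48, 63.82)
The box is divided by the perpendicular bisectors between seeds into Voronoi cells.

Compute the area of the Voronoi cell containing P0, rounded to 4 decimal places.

Area of P0's cell: 623.3114

1. box [0,41]×[0,92]: [(0, 0) (41, 0) (41, 92) (0, 92)]
2. ⊥bis P0·P1 via (33.405,73.795): [(0, 22.5606) (41, 85.4437) (41, 92) (0, 92)]  |A|=1557.9109
3. ⊥bis P0·P2 via (23.385,70.475): [(0, 87.7107) (28.6907, 66.5645) (41, 85.4437) (41, 92) (0, 92)]  |A|=623.3114
4. canonical 5-gon: [(0, 87.7107) (28.6907, 66.5645) (41, 85.4437) (41, 92) (0, 92)]
5. shoelace: 623.3114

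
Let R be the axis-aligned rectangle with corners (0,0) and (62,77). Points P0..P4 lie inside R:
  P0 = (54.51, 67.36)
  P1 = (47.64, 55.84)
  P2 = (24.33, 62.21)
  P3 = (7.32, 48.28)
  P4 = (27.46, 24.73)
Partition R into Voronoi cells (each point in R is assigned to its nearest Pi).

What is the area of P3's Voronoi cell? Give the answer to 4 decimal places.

Area of P3's cell: 674.8074

1. box [0,62]×[0,77]: [(0, 0) (62, 0) (62, 77) (0, 77)]
2. ⊥bis P3·P0 via (30.915,57.82): [(0, 0) (54.293, 0) (23.1601, 77) (0, 77)]  |A|=2981.942
3. ⊥bis P3·P1 via (27.48,52.06): [(0, 0) (37.2413, 0) (22.8038, 77) (0, 77)]  |A|=2311.7325
4. ⊥bis P3·P2 via (15.825,55.245): [(0, 74.569) (0, 0) (37.2413, 0) (30.1664, 37.7327)]  |A|=1827.344
5. ⊥bis P3·P4 via (17.39,36.505): [(25.4952, 43.4366) (0, 74.569) (0, 21.633)]  |A|=674.8074
6. canonical 3-gon: [(25.4952, 43.4366) (0, 74.569) (0, 21.633)]
7. shoelace: 674.8074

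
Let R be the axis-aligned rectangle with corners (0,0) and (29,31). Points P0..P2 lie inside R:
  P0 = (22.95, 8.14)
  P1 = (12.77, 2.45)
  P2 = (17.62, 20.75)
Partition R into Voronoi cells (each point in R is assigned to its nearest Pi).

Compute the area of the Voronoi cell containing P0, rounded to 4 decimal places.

1. box [0,29]×[0,31]: [(0, 0) (29, 0) (29, 31) (0, 31)]
2. ⊥bis P0·P1 via (17.86,5.295): [(20.8196, 0) (29, 0) (29, 31) (3.4925, 31)]  |A|=522.1632
3. ⊥bis P0·P2 via (20.285,14.445): [(14.1865, 11.8673) (20.8196, 0) (29, 0) (29, 18.1287)]  |A|=182.8142
4. canonical 4-gon: [(14.1865, 11.8673) (20.8196, 0) (29, 0) (29, 18.1287)]
5. shoelace: 182.8142

Area of P0's cell: 182.8142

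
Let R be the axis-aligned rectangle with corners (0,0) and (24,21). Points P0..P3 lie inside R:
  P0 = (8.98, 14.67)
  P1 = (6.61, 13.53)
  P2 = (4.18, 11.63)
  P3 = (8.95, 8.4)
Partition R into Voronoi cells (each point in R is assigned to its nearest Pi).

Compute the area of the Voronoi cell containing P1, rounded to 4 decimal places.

1. box [0,24]×[0,21]: [(0, 0) (24, 0) (24, 21) (0, 21)]
2. ⊥bis P1·P0 via (7.795,14.1): [(0, 0) (14.5773, 0) (4.476, 21) (0, 21)]  |A|=200.0596
3. ⊥bis P1·P2 via (5.395,12.58): [(0, 19.4799) (13.5318, 2.1734) (4.476, 21) (0, 21)]  |A|=52.4188
4. ⊥bis P1·P3 via (7.78,10.965): [(0, 19.4799) (6.9528, 10.5877) (9.0289, 11.5347) (4.476, 21) (0, 21)]  |A|=40.5688
5. canonical 5-gon: [(0, 19.4799) (6.9528, 10.5877) (9.0289, 11.5347) (4.476, 21) (0, 21)]
6. shoelace: 40.5688

Area of P1's cell: 40.5688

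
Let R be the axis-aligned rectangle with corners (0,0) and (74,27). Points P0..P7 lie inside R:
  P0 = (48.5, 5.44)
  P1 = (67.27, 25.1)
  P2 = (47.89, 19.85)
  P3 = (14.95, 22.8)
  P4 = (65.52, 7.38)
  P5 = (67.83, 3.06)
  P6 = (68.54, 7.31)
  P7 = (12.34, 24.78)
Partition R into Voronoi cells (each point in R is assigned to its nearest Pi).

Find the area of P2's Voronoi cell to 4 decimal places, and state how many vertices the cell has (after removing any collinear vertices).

Area of P2's cell: 383.8635 (5 vertices)

1. box [0,74]×[0,27]: [(0, 0) (74, 0) (74, 27) (0, 27)]
2. ⊥bis P2·P0 via (48.195,12.645): [(0, 10.6048) (74, 13.7374) (74, 27) (0, 27)]  |A|=1097.3389
3. ⊥bis P2·P1 via (57.58,22.475): [(0, 10.6048) (60.1063, 13.1492) (56.3542, 27) (0, 27)]  |A|=883.0015
4. ⊥bis P2·P3 via (31.42,21.325): [(30.5759, 11.8992) (60.1063, 13.1492) (56.3542, 27) (31.9282, 27)]  |A|=391.2815
5. ⊥bis P2·P4 via (56.705,13.615): [(30.5759, 11.8992) (56.2604, 12.9864) (59.0732, 16.9631) (56.3542, 27) (31.9282, 27)]  |A|=383.8635
6. ⊥bis P2·P5 via (57.86,11.455): [(30.5759, 11.8992) (56.2604, 12.9864) (59.0732, 16.9631) (56.3542, 27) (31.9282, 27)]  |A|=383.8635
7. ⊥bis P2·P6 via (58.215,13.58): [(30.5759, 11.8992) (56.2604, 12.9864) (59.0732, 16.9631) (56.3542, 27) (31.9282, 27)]  |A|=383.8635
8. ⊥bis P2·P7 via (30.115,22.315): [(30.5759, 11.8992) (56.2604, 12.9864) (59.0732, 16.9631) (56.3542, 27) (31.9282, 27)]  |A|=383.8635
9. canonical 5-gon: [(30.5759, 11.8992) (56.2604, 12.9864) (59.0732, 16.9631) (56.3542, 27) (31.9282, 27)]
10. shoelace: 383.8635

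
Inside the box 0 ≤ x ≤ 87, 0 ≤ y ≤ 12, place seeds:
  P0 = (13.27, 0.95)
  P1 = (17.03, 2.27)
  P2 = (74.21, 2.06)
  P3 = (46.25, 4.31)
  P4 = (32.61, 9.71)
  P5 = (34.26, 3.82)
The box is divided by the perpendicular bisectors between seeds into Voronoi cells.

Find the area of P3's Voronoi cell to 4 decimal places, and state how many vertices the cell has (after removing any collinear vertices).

Area of P3's cell: 240.8773 (5 vertices)

1. box [0,87]×[0,12]: [(0, 0) (87, 0) (87, 12) (0, 12)]
2. ⊥bis P3·P0 via (29.76,2.63): [(30.0279, 0) (87, 0) (87, 12) (28.8054, 12)]  |A|=691
3. ⊥bis P3·P1 via (31.64,3.29): [(31.8697, 0) (87, 0) (87, 12) (31.0319, 12)]  |A|=666.5904
4. ⊥bis P3·P2 via (60.23,3.185): [(31.8697, 0) (59.9737, 0) (60.9394, 12) (31.0319, 12)]  |A|=348.0687
5. ⊥bis P3·P4 via (39.43,7.01): [(36.6548, 0) (59.9737, 0) (60.9394, 12) (41.4055, 12)]  |A|=257.1166
6. ⊥bis P3·P5 via (40.255,4.065): [(40.0687, 8.6233) (40.4211, 0) (59.9737, 0) (60.9394, 12) (41.4055, 12)]  |A|=240.8773
7. canonical 5-gon: [(40.0687, 8.6233) (40.4211, 0) (59.9737, 0) (60.9394, 12) (41.4055, 12)]
8. shoelace: 240.8773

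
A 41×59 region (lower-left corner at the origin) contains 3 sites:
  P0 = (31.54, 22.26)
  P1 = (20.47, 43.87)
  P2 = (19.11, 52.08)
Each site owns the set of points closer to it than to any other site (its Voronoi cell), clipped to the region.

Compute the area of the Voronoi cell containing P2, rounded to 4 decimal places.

1. box [0,41]×[0,59]: [(0, 0) (41, 0) (41, 59) (0, 59)]
2. ⊥bis P2·P0 via (25.325,37.17): [(0, 26.6137) (41, 43.7039) (41, 59) (0, 59)]  |A|=977.4903
3. ⊥bis P2·P1 via (19.79,47.975): [(0, 44.6968) (41, 51.4885) (41, 59) (0, 59)]  |A|=447.2029
4. canonical 4-gon: [(0, 44.6968) (41, 51.4885) (41, 59) (0, 59)]
5. shoelace: 447.2029

Area of P2's cell: 447.2029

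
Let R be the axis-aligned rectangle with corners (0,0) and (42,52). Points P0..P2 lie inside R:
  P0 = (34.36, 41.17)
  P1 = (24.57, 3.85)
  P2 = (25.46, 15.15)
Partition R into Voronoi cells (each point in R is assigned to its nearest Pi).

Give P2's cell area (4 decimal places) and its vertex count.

1. box [0,42]×[0,52]: [(0, 0) (42, 0) (42, 52) (0, 52)]
2. ⊥bis P2·P0 via (29.91,28.16): [(0, 38.3906) (0, 0) (42, 0) (42, 24.0247)]  |A|=1310.7199
3. ⊥bis P2·P1 via (25.015,9.5): [(0, 38.3906) (0, 11.4702) (42, 8.1622) (42, 24.0247)]  |A|=898.4384
4. canonical 4-gon: [(0, 38.3906) (0, 11.4702) (42, 8.1622) (42, 24.0247)]
5. shoelace: 898.4384

Area of P2's cell: 898.4384 (4 vertices)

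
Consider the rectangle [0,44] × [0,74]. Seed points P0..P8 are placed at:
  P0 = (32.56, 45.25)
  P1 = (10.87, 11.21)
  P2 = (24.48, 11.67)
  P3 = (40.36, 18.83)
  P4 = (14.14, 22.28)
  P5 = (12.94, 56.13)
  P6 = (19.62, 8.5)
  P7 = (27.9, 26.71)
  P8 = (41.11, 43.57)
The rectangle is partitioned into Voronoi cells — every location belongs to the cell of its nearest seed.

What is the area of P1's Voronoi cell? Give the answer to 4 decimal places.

Area of P1's cell: 267.4706

1. box [0,44]×[0,74]: [(0, 0) (44, 0) (44, 74) (0, 74)]
2. ⊥bis P1·P0 via (21.715,28.23): [(0, 42.0666) (0, 0) (44, 0) (44, 14.0302)]  |A|=1234.1296
3. ⊥bis P1·P2 via (17.675,11.44): [(17.0061, 31.2305) (0, 42.0666) (0, 0) (18.0617, 0)]  |A|=639.7317
4. ⊥bis P1·P3 via (25.615,15.02): [(17.0061, 31.2305) (0, 42.0666) (0, 0) (18.0617, 0)]  |A|=639.7317
5. ⊥bis P1·P4 via (12.505,16.745): [(17.546, 15.2559) (0, 20.4389) (0, 0) (18.0617, 0)]  |A|=317.0842
6. ⊥bis P1·P5 via (11.905,33.67): [(17.546, 15.2559) (0, 20.4389) (0, 0) (18.0617, 0)]  |A|=317.0842
7. ⊥bis P1·P6 via (15.245,9.855): [(16.9704, 15.426) (0, 20.4389) (0, 0) (12.1928, 0)]  |A|=267.4706
8. ⊥bis P1·P7 via (19.385,18.96): [(16.9704, 15.426) (0, 20.4389) (0, 0) (12.1928, 0)]  |A|=267.4706
9. ⊥bis P1·P8 via (25.99,27.39): [(16.9704, 15.426) (0, 20.4389) (0, 0) (12.1928, 0)]  |A|=267.4706
10. canonical 4-gon: [(16.9704, 15.426) (0, 20.4389) (0, 0) (12.1928, 0)]
11. shoelace: 267.4706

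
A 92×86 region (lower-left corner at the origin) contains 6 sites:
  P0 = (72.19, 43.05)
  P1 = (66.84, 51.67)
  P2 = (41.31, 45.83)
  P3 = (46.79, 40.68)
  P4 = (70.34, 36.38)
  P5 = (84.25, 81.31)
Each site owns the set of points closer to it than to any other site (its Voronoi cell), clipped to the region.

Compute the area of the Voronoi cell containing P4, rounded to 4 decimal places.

1. box [0,92]×[0,86]: [(0, 0) (92, 0) (92, 86) (0, 86)]
2. ⊥bis P4·P0 via (71.265,39.715): [(0, 59.4812) (0, 0) (92, 0) (92, 33.9639)]  |A|=4298.4731
3. ⊥bis P4·P1 via (68.59,44.025): [(61.5422, 42.4117) (0, 28.3242) (0, 0) (92, 0) (92, 33.9639)]  |A|=3339.739
4. ⊥bis P4·P2 via (55.825,41.105): [(61.5422, 42.4117) (55.8243, 41.1028) (42.4443, 0) (92, 0) (92, 33.9639)]  |A|=1676.8593
5. ⊥bis P4·P3 via (58.565,38.53): [(61.5422, 42.4117) (59.1748, 41.8698) (51.5298, 0) (92, 0) (92, 33.9639)]  |A|=1422.928
6. ⊥bis P4·P5 via (77.295,58.845): [(61.5422, 42.4117) (59.1748, 41.8698) (51.5298, 0) (92, 0) (92, 33.9639)]  |A|=1422.928
7. canonical 5-gon: [(61.5422, 42.4117) (59.1748, 41.8698) (51.5298, 0) (92, 0) (92, 33.9639)]
8. shoelace: 1422.928

Area of P4's cell: 1422.9280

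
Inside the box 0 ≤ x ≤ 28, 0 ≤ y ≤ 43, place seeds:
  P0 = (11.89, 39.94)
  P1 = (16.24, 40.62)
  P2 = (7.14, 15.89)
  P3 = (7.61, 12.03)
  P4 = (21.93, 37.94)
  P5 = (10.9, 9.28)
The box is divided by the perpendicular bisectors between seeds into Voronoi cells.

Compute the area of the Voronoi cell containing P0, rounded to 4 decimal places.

1. box [0,28]×[0,43]: [(0, 0) (28, 0) (28, 43) (0, 43)]
2. ⊥bis P0·P1 via (14.065,40.28): [(0, 0) (20.3616, 0) (13.6398, 43) (0, 43)]  |A|=731.0311
3. ⊥bis P0·P2 via (9.515,27.915): [(0, 29.7943) (16.2045, 26.5938) (13.6398, 43) (0, 43)]  |A|=218.8846
4. ⊥bis P0·P3 via (9.75,25.985): [(0, 29.7943) (16.2045, 26.5938) (13.6398, 43) (0, 43)]  |A|=218.8846
5. ⊥bis P0·P4 via (16.91,38.94): [(0, 29.7943) (14.517, 26.9271) (15.4333, 31.5269) (13.6398, 43) (0, 43)]  |A|=214.8508
6. ⊥bis P0·P5 via (11.395,24.61): [(0, 29.7943) (14.517, 26.9271) (15.4333, 31.5269) (13.6398, 43) (0, 43)]  |A|=214.8508
7. canonical 5-gon: [(0, 29.7943) (14.517, 26.9271) (15.4333, 31.5269) (13.6398, 43) (0, 43)]
8. shoelace: 214.8508

Area of P0's cell: 214.8508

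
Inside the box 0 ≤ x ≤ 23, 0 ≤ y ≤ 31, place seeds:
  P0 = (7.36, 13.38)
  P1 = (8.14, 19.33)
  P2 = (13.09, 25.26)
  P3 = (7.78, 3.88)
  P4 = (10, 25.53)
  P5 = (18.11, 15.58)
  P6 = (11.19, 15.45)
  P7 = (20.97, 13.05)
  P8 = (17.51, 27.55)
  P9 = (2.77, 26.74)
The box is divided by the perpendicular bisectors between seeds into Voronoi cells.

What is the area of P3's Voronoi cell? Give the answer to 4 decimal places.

Area of P3's cell: 147.9588

1. box [0,23]×[0,31]: [(0, 0) (23, 0) (23, 31) (0, 31)]
2. ⊥bis P3·P0 via (7.57,8.63): [(0, 8.2953) (0, 0) (23, 0) (23, 9.3122)]  |A|=202.4862
3. ⊥bis P3·P1 via (7.96,11.605): [(0, 8.2953) (0, 0) (23, 0) (23, 9.3122)]  |A|=202.4862
4. ⊥bis P3·P2 via (10.435,14.57): [(0, 8.2953) (0, 0) (23, 0) (23, 9.3122)]  |A|=202.4862
5. ⊥bis P3·P4 via (8.89,14.705): [(0, 8.2953) (0, 0) (23, 0) (23, 9.3122)]  |A|=202.4862
6. ⊥bis P3·P5 via (12.945,9.73): [(13.8752, 8.9088) (0, 8.2953) (0, 0) (23, 0) (23, 0.8524)]  |A|=163.8891
7. ⊥bis P3·P6 via (9.485,9.665): [(14.7893, 8.1017) (12.2889, 8.8386) (0, 8.2953) (0, 0) (23, 0) (23, 0.8524)]  |A|=163.2169
8. ⊥bis P3·P7 via (14.375,8.465): [(14.5859, 8.1616) (12.2889, 8.8386) (0, 8.2953) (0, 0) (20.2601, 0)]  |A|=147.9588
9. ⊥bis P3·P8 via (12.645,15.715): [(14.5859, 8.1616) (12.2889, 8.8386) (0, 8.2953) (0, 0) (20.2601, 0)]  |A|=147.9588
10. ⊥bis P3·P9 via (5.275,15.31): [(14.5859, 8.1616) (12.2889, 8.8386) (0, 8.2953) (0, 0) (20.2601, 0)]  |A|=147.9588
11. canonical 5-gon: [(14.5859, 8.1616) (12.2889, 8.8386) (0, 8.2953) (0, 0) (20.2601, 0)]
12. shoelace: 147.9588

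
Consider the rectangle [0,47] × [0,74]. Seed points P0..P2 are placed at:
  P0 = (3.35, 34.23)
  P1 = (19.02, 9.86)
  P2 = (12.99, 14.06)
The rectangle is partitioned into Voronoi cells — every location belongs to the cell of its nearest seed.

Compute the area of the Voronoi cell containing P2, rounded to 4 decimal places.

Area of P2's cell: 467.8140

1. box [0,47]×[0,74]: [(0, 0) (47, 0) (47, 74) (0, 74)]
2. ⊥bis P2·P0 via (8.17,24.145): [(0, 20.2403) (0, 0) (47, 0) (47, 42.7033)]  |A|=1479.1738
3. ⊥bis P2·P1 via (16.005,11.96): [(32.6369, 35.8386) (0, 20.2403) (0, 0) (7.6747, 0)]  |A|=467.814
4. canonical 4-gon: [(32.6369, 35.8386) (0, 20.2403) (0, 0) (7.6747, 0)]
5. shoelace: 467.814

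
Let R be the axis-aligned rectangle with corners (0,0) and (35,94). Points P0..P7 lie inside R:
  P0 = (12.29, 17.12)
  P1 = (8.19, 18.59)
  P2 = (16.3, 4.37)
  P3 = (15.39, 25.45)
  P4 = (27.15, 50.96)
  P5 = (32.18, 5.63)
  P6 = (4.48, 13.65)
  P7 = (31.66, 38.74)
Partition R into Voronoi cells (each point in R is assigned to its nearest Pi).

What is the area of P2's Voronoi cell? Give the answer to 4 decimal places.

Area of P2's cell: 191.6516

1. box [0,35]×[0,94]: [(0, 0) (35, 0) (35, 94) (0, 94)]
2. ⊥bis P2·P0 via (14.295,10.745): [(0, 6.2491) (0, 0) (35, 0) (35, 17.2569)]  |A|=411.3551
3. ⊥bis P2·P1 via (12.245,11.48): [(6.8514, 8.4039) (0, 4.4964) (0, 0) (35, 0) (35, 17.2569)]  |A|=405.3509
4. ⊥bis P2·P3 via (15.845,14.91): [(29.3981, 15.4951) (6.8514, 8.4039) (0, 4.4964) (0, 0) (35, 0) (35, 15.7369)]  |A|=401.0934
5. ⊥bis P2·P4 via (21.725,27.665): [(29.3981, 15.4951) (6.8514, 8.4039) (0, 4.4964) (0, 0) (35, 0) (35, 15.7369)]  |A|=401.0934
6. ⊥bis P2·P5 via (24.24,5): [(23.5531, 13.6568) (6.8514, 8.4039) (0, 4.4964) (0, 0) (24.6367, 0)]  |A|=235.8175
7. ⊥bis P2·P6 via (10.39,9.01): [(23.5531, 13.6568) (10.9184, 9.683) (3.3162, 0) (24.6367, 0)]  |A|=191.6516
8. ⊥bis P2·P7 via (23.98,21.555): [(23.5531, 13.6568) (10.9184, 9.683) (3.3162, 0) (24.6367, 0)]  |A|=191.6516
9. canonical 4-gon: [(23.5531, 13.6568) (10.9184, 9.683) (3.3162, 0) (24.6367, 0)]
10. shoelace: 191.6516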